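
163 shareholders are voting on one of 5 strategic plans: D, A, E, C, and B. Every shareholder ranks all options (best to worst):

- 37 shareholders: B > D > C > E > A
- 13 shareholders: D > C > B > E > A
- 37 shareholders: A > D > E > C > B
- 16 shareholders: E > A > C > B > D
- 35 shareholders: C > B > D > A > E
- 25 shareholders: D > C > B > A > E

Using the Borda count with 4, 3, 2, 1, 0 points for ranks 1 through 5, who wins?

D

D: 37·3 + 13·4 + 37·3 + 16·0 + 35·2 + 25·4 = 444
A: 37·0 + 13·0 + 37·4 + 16·3 + 35·1 + 25·1 = 256
E: 37·1 + 13·1 + 37·2 + 16·4 + 35·0 + 25·0 = 188
C: 37·2 + 13·3 + 37·1 + 16·2 + 35·4 + 25·3 = 397
B: 37·4 + 13·2 + 37·0 + 16·1 + 35·3 + 25·2 = 345
D has the highest Borda score (444).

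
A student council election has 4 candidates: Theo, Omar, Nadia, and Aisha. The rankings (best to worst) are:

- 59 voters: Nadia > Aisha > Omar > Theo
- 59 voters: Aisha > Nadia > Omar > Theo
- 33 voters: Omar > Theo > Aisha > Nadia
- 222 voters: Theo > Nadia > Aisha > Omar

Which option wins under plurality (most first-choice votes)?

Theo

First-place votes: Theo 222, Omar 33, Nadia 59, Aisha 59.
Theo has the most first-place votes.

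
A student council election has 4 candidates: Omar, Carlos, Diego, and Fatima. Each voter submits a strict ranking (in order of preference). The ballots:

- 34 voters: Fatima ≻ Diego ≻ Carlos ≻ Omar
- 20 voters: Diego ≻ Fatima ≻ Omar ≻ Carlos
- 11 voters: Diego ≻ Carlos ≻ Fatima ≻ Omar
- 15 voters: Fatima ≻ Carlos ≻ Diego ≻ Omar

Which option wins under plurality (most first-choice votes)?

Fatima

First-place votes: Omar 0, Carlos 0, Diego 31, Fatima 49.
Fatima has the most first-place votes.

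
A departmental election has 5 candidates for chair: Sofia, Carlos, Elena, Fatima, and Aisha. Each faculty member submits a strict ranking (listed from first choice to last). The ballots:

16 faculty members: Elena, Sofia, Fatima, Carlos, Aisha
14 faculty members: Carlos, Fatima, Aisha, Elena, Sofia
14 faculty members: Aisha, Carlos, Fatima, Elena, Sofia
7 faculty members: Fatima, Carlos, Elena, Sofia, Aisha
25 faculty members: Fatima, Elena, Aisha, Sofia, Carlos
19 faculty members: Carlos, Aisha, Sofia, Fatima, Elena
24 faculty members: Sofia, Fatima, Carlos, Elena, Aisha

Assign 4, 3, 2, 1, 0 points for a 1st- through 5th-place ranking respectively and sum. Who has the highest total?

Sofia: 16·3 + 14·0 + 14·0 + 7·1 + 25·1 + 19·2 + 24·4 = 214
Carlos: 16·1 + 14·4 + 14·3 + 7·3 + 25·0 + 19·4 + 24·2 = 259
Elena: 16·4 + 14·1 + 14·1 + 7·2 + 25·3 + 19·0 + 24·1 = 205
Fatima: 16·2 + 14·3 + 14·2 + 7·4 + 25·4 + 19·1 + 24·3 = 321
Aisha: 16·0 + 14·2 + 14·4 + 7·0 + 25·2 + 19·3 + 24·0 = 191
Fatima has the highest Borda score (321).

Fatima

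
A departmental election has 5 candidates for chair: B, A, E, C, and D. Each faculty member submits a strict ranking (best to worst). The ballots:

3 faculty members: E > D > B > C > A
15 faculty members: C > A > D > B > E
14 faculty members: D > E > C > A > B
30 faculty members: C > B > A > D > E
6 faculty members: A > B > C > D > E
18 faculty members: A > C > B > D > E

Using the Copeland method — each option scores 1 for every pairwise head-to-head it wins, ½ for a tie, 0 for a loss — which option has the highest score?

C

B: beats E and D; loses to A and C → score 2.
A: beats B, E, and D; loses to C → score 3.
E: loses to B, A, C, and D → score 0.
C: beats B, A, E, and D → score 4.
D: beats E; loses to B, A, and C → score 1.
C has the best pairwise record.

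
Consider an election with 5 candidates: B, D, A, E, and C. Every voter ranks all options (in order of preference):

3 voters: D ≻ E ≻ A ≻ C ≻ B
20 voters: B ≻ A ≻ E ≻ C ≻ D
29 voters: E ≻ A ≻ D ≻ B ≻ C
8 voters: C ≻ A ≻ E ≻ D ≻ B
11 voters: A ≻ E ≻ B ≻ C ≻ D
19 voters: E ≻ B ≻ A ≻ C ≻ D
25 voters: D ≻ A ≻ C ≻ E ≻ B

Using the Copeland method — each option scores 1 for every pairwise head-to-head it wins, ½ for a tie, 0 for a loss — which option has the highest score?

A

B: beats C; loses to D, A, and E → score 1.
D: beats B; loses to A, E, and C → score 1.
A: beats B, D, E, and C → score 4.
E: beats B, D, and C; loses to A → score 3.
C: beats D; loses to B, A, and E → score 1.
A has the best pairwise record.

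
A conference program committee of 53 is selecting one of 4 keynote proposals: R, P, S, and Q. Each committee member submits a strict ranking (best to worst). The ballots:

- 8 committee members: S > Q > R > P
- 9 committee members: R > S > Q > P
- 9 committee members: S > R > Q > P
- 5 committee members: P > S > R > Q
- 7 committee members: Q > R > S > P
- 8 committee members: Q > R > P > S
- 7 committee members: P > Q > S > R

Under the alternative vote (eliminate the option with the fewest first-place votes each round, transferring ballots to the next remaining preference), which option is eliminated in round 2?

P

Round 1: R 9, P 12, S 17, Q 15. Eliminate R.
Round 2: P 12, S 26, Q 15. Eliminate P.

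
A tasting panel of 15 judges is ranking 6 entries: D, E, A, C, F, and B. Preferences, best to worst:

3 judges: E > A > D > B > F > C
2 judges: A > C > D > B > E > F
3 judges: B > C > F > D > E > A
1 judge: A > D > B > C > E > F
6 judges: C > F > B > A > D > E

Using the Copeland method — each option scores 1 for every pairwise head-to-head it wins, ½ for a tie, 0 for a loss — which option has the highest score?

C

D: beats E; loses to A, C, F, and B → score 1.
E: loses to D, A, C, F, and B → score 0.
A: beats D and E; loses to C, F, and B → score 2.
C: beats D, E, A, F, and B → score 5.
F: beats D, E, and A; loses to C and B → score 3.
B: beats D, E, A, and F; loses to C → score 4.
C has the best pairwise record.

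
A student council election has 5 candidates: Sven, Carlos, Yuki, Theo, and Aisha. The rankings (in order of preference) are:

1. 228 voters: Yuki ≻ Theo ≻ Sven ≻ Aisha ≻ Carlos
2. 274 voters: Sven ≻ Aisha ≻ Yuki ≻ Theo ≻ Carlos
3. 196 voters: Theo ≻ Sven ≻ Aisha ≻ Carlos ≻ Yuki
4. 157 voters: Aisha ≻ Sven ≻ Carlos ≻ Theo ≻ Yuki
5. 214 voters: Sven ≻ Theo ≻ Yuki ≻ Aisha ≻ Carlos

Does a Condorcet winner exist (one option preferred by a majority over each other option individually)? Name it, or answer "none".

Sven vs Carlos: 1069–0 for Sven.
Sven vs Yuki: 841–228 for Sven.
Sven vs Theo: 645–424 for Sven.
Sven vs Aisha: 912–157 for Sven.
Sven beats every other option head-to-head.

Sven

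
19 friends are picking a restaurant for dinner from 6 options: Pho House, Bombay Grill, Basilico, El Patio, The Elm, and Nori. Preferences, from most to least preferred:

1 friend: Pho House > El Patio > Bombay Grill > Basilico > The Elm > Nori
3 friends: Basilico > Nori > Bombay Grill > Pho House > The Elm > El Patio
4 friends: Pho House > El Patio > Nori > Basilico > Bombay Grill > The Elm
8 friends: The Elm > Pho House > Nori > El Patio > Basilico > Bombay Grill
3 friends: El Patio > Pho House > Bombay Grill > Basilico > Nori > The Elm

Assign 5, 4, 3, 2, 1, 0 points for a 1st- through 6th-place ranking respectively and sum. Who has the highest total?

Pho House: 1·5 + 3·2 + 4·5 + 8·4 + 3·4 = 75
Bombay Grill: 1·3 + 3·3 + 4·1 + 8·0 + 3·3 = 25
Basilico: 1·2 + 3·5 + 4·2 + 8·1 + 3·2 = 39
El Patio: 1·4 + 3·0 + 4·4 + 8·2 + 3·5 = 51
The Elm: 1·1 + 3·1 + 4·0 + 8·5 + 3·0 = 44
Nori: 1·0 + 3·4 + 4·3 + 8·3 + 3·1 = 51
Pho House has the highest Borda score (75).

Pho House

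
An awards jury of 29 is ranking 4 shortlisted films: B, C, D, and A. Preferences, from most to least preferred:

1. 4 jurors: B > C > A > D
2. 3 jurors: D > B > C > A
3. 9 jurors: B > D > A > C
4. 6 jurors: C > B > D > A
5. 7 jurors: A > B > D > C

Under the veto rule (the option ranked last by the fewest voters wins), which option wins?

B

Last-place votes: B 0, C 16, D 4, A 9.
B is ranked last by the fewest voters, so B wins.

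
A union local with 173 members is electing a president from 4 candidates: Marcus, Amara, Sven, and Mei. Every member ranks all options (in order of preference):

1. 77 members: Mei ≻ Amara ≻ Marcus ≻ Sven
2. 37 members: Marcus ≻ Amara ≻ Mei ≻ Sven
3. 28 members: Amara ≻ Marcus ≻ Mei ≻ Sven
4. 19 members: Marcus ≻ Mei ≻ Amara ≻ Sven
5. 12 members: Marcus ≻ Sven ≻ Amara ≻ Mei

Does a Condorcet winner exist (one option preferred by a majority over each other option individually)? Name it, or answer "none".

none

Checking pairwise contests:
Amara beats Marcus 105–68.
Mei beats Amara 96–77.
Marcus beats Sven 173–0.
Marcus beats Mei 96–77.
Every option loses at least one head-to-head, so there is no Condorcet winner.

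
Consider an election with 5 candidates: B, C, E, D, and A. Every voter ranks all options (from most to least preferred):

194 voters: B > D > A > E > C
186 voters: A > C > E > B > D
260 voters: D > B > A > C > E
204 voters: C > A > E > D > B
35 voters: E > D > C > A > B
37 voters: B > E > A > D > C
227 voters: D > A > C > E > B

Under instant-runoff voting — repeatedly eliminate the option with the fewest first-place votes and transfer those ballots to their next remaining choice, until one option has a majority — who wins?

Round 1: B 231, C 204, E 35, D 487, A 186. Eliminate E.
Round 2: B 231, C 204, D 522, A 186. Eliminate A.
Round 3: B 231, C 390, D 522. Eliminate B.
Round 4: C 390, D 753. D has a majority.

D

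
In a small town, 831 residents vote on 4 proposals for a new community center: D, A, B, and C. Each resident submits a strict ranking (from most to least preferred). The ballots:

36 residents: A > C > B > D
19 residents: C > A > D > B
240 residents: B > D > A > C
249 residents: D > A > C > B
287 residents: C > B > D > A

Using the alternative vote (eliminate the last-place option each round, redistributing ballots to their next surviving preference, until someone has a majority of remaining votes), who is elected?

D

Round 1: D 249, A 36, B 240, C 306. Eliminate A.
Round 2: D 249, B 240, C 342. Eliminate B.
Round 3: D 489, C 342. D has a majority.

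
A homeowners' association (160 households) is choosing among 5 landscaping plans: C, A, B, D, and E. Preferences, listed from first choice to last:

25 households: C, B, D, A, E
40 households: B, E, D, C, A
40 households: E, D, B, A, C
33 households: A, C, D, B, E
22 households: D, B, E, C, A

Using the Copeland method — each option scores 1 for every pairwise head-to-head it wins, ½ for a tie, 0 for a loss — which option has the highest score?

D

C: beats A; loses to B, D, and E → score 1.
A: loses to C, B, D, and E → score 0.
B: beats C, A, and E; loses to D → score 3.
D: beats C, A, and B; ties E → score 3.5.
E: beats C and A; ties D; loses to B → score 2.5.
D has the best pairwise record.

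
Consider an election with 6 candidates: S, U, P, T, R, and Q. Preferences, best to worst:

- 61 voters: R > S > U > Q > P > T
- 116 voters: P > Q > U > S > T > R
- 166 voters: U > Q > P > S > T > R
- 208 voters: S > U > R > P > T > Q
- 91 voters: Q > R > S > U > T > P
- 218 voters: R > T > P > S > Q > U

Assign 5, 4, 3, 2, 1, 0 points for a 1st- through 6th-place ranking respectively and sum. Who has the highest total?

S

S: 61·4 + 116·2 + 166·2 + 208·5 + 91·3 + 218·2 = 2557
U: 61·3 + 116·3 + 166·5 + 208·4 + 91·2 + 218·0 = 2375
P: 61·1 + 116·5 + 166·3 + 208·2 + 91·0 + 218·3 = 2209
T: 61·0 + 116·1 + 166·1 + 208·1 + 91·1 + 218·4 = 1453
R: 61·5 + 116·0 + 166·0 + 208·3 + 91·4 + 218·5 = 2383
Q: 61·2 + 116·4 + 166·4 + 208·0 + 91·5 + 218·1 = 1923
S has the highest Borda score (2557).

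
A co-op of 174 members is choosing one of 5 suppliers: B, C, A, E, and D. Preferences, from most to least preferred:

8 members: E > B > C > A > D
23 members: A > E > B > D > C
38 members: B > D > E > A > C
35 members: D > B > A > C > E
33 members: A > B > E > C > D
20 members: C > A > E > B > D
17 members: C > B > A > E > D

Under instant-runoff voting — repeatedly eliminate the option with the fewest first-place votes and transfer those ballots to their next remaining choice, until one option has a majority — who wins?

B

Round 1: B 38, C 37, A 56, E 8, D 35. Eliminate E.
Round 2: B 46, C 37, A 56, D 35. Eliminate D.
Round 3: B 81, C 37, A 56. Eliminate C.
Round 4: B 98, A 76. B has a majority.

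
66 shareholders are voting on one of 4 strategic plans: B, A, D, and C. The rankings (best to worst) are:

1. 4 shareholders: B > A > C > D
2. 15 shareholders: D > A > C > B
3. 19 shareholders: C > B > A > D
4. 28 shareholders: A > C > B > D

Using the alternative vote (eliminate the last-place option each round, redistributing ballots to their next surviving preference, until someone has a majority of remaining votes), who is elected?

A

Round 1: B 4, A 28, D 15, C 19. Eliminate B.
Round 2: A 32, D 15, C 19. Eliminate D.
Round 3: A 47, C 19. A has a majority.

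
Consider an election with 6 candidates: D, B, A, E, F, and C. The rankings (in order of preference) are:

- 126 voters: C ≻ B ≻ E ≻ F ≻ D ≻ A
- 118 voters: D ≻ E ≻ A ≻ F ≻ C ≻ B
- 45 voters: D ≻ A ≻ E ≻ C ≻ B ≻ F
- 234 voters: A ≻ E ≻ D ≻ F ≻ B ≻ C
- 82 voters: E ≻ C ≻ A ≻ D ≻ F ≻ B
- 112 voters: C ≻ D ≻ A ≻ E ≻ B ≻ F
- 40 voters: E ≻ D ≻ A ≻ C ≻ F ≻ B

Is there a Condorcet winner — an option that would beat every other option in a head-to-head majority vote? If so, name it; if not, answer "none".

none

Checking pairwise contests:
E beats D 482–275.
D beats B 631–126.
D beats A 441–316.
A beats E 391–366.
D beats F 631–126.
D beats C 437–320.
Every option loses at least one head-to-head, so there is no Condorcet winner.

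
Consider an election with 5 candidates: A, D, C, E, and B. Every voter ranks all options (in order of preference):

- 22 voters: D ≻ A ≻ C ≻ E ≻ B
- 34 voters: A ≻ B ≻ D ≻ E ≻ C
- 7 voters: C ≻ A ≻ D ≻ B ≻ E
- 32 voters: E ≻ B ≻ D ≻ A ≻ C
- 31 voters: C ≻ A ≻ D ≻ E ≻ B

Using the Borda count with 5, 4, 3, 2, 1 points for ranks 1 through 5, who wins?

A: 22·4 + 34·5 + 7·4 + 32·2 + 31·4 = 474
D: 22·5 + 34·3 + 7·3 + 32·3 + 31·3 = 422
C: 22·3 + 34·1 + 7·5 + 32·1 + 31·5 = 322
E: 22·2 + 34·2 + 7·1 + 32·5 + 31·2 = 341
B: 22·1 + 34·4 + 7·2 + 32·4 + 31·1 = 331
A has the highest Borda score (474).

A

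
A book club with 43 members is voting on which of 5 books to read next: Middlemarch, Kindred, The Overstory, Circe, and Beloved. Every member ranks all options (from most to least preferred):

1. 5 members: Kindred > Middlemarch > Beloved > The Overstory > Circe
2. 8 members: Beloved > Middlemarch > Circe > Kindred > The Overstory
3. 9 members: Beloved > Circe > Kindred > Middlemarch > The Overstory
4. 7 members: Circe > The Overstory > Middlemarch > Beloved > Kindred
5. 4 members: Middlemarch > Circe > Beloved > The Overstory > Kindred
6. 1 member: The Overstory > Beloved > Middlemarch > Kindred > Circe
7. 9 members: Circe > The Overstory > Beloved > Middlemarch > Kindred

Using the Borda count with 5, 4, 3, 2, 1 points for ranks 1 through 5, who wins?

Circe

Middlemarch: 5·4 + 8·4 + 9·2 + 7·3 + 4·5 + 1·3 + 9·2 = 132
Kindred: 5·5 + 8·2 + 9·3 + 7·1 + 4·1 + 1·2 + 9·1 = 90
The Overstory: 5·2 + 8·1 + 9·1 + 7·4 + 4·2 + 1·5 + 9·4 = 104
Circe: 5·1 + 8·3 + 9·4 + 7·5 + 4·4 + 1·1 + 9·5 = 162
Beloved: 5·3 + 8·5 + 9·5 + 7·2 + 4·3 + 1·4 + 9·3 = 157
Circe has the highest Borda score (162).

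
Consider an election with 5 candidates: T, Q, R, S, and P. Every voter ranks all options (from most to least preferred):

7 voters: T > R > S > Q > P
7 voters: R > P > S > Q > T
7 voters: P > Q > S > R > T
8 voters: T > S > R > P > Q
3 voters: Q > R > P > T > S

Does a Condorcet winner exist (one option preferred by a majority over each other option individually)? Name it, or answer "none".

R

R vs T: 17–15 for R.
R vs Q: 22–10 for R.
R vs S: 17–15 for R.
R vs P: 25–7 for R.
R beats every other option head-to-head.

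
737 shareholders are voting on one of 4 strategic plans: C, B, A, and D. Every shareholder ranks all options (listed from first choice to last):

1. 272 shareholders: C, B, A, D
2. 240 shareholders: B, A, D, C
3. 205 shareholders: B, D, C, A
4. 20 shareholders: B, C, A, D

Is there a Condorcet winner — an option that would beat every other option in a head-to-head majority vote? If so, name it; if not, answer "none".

B vs C: 465–272 for B.
B vs A: 737–0 for B.
B vs D: 737–0 for B.
B beats every other option head-to-head.

B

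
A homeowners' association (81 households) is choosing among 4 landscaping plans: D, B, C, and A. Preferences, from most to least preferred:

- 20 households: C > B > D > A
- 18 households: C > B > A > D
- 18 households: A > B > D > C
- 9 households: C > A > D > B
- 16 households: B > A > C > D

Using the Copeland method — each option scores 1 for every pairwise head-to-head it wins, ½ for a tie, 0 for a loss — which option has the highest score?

D: loses to B, C, and A → score 0.
B: beats D and A; loses to C → score 2.
C: beats D, B, and A → score 3.
A: beats D; loses to B and C → score 1.
C has the best pairwise record.

C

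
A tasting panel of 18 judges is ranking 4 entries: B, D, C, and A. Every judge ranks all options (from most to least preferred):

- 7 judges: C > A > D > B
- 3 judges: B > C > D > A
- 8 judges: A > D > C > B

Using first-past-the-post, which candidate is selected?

First-place votes: B 3, D 0, C 7, A 8.
A has the most first-place votes.

A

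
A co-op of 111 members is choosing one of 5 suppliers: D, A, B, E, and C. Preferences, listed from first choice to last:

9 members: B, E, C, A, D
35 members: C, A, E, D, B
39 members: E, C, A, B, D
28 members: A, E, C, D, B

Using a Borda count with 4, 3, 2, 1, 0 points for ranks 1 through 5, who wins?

E

D: 9·0 + 35·1 + 39·0 + 28·1 = 63
A: 9·1 + 35·3 + 39·2 + 28·4 = 304
B: 9·4 + 35·0 + 39·1 + 28·0 = 75
E: 9·3 + 35·2 + 39·4 + 28·3 = 337
C: 9·2 + 35·4 + 39·3 + 28·2 = 331
E has the highest Borda score (337).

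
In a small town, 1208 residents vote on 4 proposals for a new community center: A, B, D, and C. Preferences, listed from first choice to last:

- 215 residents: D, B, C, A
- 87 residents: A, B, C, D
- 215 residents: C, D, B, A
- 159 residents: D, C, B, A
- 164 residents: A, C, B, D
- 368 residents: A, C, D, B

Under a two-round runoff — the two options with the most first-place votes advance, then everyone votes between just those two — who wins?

A

Round 1 first-place votes: A 619, B 0, D 374, C 215.
A and D advance.
Runoff: A is preferred to D by 619 voters; D by 589.
A wins the runoff.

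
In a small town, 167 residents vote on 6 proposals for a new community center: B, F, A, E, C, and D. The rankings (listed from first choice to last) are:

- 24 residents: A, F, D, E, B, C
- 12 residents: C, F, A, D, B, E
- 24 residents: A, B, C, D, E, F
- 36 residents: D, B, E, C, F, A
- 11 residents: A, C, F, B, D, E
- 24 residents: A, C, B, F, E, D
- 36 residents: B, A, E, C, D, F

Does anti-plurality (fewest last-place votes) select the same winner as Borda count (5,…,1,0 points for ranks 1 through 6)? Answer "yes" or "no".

Anti-plurality — last-place votes: B 0, F 60, A 36, E 23, C 24, D 24. Winner: B.
Borda — scores: B 550, F 261, A 595, E 312, C 416, D 371. Winner: A.
The two methods disagree.

no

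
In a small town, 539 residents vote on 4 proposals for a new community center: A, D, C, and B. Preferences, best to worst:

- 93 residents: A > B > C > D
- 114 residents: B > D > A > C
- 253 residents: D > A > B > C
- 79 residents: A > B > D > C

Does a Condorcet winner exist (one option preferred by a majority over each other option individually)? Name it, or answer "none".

Checking pairwise contests:
D beats A 367–172.
B beats D 286–253.
A beats C 539–0.
A beats B 425–114.
Every option loses at least one head-to-head, so there is no Condorcet winner.

none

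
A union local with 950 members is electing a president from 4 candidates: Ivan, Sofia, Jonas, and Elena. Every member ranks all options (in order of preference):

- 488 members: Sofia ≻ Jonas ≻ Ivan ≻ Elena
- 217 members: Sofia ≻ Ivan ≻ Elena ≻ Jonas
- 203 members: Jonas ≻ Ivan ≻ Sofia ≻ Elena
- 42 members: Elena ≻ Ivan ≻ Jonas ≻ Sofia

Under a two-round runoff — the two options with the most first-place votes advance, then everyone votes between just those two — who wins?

Round 1 first-place votes: Ivan 0, Sofia 705, Jonas 203, Elena 42.
Sofia and Jonas advance.
Runoff: Sofia is preferred to Jonas by 705 voters; Jonas by 245.
Sofia wins the runoff.

Sofia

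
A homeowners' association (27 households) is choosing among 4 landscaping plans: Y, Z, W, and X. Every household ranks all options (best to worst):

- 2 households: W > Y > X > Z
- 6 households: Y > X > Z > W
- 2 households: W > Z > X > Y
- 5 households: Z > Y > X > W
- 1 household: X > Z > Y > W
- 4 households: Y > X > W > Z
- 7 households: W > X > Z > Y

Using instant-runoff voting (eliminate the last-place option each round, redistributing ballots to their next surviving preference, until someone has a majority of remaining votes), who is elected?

Round 1: Y 10, Z 5, W 11, X 1. Eliminate X.
Round 2: Y 10, Z 6, W 11. Eliminate Z.
Round 3: Y 16, W 11. Y has a majority.

Y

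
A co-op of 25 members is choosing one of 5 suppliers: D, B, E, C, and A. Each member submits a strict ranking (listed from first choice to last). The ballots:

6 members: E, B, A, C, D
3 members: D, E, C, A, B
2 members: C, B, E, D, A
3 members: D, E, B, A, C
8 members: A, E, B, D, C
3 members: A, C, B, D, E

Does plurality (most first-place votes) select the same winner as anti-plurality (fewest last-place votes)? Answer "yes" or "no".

yes

Plurality — first-place votes: D 6, B 0, E 6, C 2, A 11. Winner: A.
Anti-plurality — last-place votes: D 6, B 3, E 3, C 11, A 2. Winner: A.
The two methods agree.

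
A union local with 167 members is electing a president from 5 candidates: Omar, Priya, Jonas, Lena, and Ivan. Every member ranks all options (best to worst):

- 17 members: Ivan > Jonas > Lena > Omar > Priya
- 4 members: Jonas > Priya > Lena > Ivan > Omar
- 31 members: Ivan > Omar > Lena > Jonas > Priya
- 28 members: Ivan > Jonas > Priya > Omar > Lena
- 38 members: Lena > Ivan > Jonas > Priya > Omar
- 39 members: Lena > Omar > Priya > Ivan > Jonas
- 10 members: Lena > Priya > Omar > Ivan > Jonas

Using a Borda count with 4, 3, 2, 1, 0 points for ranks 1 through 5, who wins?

Ivan

Omar: 17·1 + 4·0 + 31·3 + 28·1 + 38·0 + 39·3 + 10·2 = 275
Priya: 17·0 + 4·3 + 31·0 + 28·2 + 38·1 + 39·2 + 10·3 = 214
Jonas: 17·3 + 4·4 + 31·1 + 28·3 + 38·2 + 39·0 + 10·0 = 258
Lena: 17·2 + 4·2 + 31·2 + 28·0 + 38·4 + 39·4 + 10·4 = 452
Ivan: 17·4 + 4·1 + 31·4 + 28·4 + 38·3 + 39·1 + 10·1 = 471
Ivan has the highest Borda score (471).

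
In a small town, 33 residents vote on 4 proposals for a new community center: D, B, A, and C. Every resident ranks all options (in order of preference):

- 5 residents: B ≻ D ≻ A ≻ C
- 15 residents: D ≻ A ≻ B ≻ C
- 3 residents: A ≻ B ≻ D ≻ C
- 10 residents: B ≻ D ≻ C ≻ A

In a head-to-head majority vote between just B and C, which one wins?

B

Voters preferring B to C: 33; preferring C to B: 0.
B wins the head-to-head.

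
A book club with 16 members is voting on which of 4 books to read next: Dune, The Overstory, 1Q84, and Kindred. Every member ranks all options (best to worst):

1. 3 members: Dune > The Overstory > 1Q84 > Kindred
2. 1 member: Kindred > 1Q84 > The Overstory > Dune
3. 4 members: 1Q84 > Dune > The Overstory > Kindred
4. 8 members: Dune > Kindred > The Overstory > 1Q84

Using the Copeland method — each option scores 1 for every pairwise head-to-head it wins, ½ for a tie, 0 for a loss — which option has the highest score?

Dune: beats The Overstory, 1Q84, and Kindred → score 3.
The Overstory: beats 1Q84; loses to Dune and Kindred → score 1.
1Q84: loses to Dune, The Overstory, and Kindred → score 0.
Kindred: beats The Overstory and 1Q84; loses to Dune → score 2.
Dune has the best pairwise record.

Dune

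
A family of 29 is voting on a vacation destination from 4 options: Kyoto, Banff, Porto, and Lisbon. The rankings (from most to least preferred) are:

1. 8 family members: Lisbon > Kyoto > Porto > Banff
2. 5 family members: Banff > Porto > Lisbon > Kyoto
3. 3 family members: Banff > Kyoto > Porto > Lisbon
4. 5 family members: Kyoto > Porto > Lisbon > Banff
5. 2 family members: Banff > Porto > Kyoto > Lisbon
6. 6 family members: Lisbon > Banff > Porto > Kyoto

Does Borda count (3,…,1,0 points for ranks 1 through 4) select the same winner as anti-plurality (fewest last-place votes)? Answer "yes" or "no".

no

Borda — scores: Kyoto 39, Banff 42, Porto 41, Lisbon 52. Winner: Lisbon.
Anti-plurality — last-place votes: Kyoto 11, Banff 13, Porto 0, Lisbon 5. Winner: Porto.
The two methods disagree.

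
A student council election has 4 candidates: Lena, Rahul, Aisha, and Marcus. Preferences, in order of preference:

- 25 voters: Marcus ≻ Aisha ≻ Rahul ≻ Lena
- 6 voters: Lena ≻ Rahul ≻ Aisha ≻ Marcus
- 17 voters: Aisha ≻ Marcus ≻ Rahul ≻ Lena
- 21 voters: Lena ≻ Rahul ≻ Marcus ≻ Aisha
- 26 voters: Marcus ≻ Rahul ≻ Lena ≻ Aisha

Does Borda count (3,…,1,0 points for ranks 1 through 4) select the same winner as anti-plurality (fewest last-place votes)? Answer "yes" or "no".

Borda — scores: Lena 107, Rahul 148, Aisha 107, Marcus 208. Winner: Marcus.
Anti-plurality — last-place votes: Lena 42, Rahul 0, Aisha 47, Marcus 6. Winner: Rahul.
The two methods disagree.

no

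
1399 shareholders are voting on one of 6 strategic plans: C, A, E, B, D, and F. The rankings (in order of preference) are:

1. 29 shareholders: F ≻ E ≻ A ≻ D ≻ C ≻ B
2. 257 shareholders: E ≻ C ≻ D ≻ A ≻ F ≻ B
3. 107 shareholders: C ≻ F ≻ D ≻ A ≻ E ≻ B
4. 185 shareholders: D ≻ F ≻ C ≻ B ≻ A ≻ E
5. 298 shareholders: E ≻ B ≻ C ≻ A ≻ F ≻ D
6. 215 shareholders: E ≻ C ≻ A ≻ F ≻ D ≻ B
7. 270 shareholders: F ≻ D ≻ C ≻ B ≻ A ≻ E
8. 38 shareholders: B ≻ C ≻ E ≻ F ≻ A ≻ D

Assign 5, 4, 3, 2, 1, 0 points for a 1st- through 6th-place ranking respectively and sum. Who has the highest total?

C: 29·1 + 257·4 + 107·5 + 185·3 + 298·3 + 215·4 + 270·3 + 38·4 = 4863
A: 29·3 + 257·2 + 107·2 + 185·1 + 298·2 + 215·3 + 270·1 + 38·1 = 2549
E: 29·4 + 257·5 + 107·1 + 185·0 + 298·5 + 215·5 + 270·0 + 38·3 = 4187
B: 29·0 + 257·0 + 107·0 + 185·2 + 298·4 + 215·0 + 270·2 + 38·5 = 2292
D: 29·2 + 257·3 + 107·3 + 185·5 + 298·0 + 215·1 + 270·4 + 38·0 = 3370
F: 29·5 + 257·1 + 107·4 + 185·4 + 298·1 + 215·2 + 270·5 + 38·2 = 3724
C has the highest Borda score (4863).

C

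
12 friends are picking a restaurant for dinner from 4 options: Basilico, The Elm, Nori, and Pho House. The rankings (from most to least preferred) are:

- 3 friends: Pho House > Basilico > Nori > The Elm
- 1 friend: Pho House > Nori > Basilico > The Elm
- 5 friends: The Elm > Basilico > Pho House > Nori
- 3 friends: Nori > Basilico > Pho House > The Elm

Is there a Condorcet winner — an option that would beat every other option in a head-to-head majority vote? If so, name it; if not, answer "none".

Basilico

Basilico vs The Elm: 7–5 for Basilico.
Basilico vs Nori: 8–4 for Basilico.
Basilico vs Pho House: 8–4 for Basilico.
Basilico beats every other option head-to-head.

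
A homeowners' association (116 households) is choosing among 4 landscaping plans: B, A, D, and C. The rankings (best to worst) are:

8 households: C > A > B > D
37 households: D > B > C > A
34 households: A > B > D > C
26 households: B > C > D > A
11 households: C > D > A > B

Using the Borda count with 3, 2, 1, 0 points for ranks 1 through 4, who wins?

B

B: 8·1 + 37·2 + 34·2 + 26·3 + 11·0 = 228
A: 8·2 + 37·0 + 34·3 + 26·0 + 11·1 = 129
D: 8·0 + 37·3 + 34·1 + 26·1 + 11·2 = 193
C: 8·3 + 37·1 + 34·0 + 26·2 + 11·3 = 146
B has the highest Borda score (228).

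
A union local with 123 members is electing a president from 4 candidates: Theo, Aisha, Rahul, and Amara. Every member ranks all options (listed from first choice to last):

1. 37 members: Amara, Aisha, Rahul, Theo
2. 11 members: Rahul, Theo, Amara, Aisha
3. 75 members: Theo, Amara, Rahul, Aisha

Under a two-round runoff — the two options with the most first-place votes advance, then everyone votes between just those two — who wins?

Theo

Round 1 first-place votes: Theo 75, Aisha 0, Rahul 11, Amara 37.
Theo and Amara advance.
Runoff: Theo is preferred to Amara by 86 voters; Amara by 37.
Theo wins the runoff.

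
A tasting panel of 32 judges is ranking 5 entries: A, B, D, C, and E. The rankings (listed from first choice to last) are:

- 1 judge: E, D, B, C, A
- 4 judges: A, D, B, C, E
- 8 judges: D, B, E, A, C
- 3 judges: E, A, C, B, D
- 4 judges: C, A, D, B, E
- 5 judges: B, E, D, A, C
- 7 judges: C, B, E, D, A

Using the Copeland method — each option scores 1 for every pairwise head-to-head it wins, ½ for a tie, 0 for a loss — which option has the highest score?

D

A: beats C; loses to B, D, and E → score 1.
B: beats A, C, and E; loses to D → score 3.
D: beats A, B, and C; ties E → score 3.5.
C: loses to A, B, D, and E → score 0.
E: beats A and C; ties D; loses to B → score 2.5.
D has the best pairwise record.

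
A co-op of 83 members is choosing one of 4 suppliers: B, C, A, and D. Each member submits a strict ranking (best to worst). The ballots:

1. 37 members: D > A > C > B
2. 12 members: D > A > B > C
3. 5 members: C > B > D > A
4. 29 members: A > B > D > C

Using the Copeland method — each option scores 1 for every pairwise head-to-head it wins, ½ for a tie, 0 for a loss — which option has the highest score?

D

B: loses to C, A, and D → score 0.
C: beats B; loses to A and D → score 1.
A: beats B and C; loses to D → score 2.
D: beats B, C, and A → score 3.
D has the best pairwise record.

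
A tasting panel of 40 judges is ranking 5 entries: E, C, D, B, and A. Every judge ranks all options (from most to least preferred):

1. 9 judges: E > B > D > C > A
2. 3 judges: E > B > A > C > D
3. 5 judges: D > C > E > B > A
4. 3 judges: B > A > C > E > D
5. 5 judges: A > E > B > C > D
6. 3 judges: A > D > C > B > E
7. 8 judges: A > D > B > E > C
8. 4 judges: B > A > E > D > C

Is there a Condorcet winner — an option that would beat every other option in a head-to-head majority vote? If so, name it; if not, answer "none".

Checking pairwise contests:
A beats E 23–17.
E beats C 29–11.
E beats D 24–16.
E beats B 22–18.
B beats A 24–16.
Every option loses at least one head-to-head, so there is no Condorcet winner.

none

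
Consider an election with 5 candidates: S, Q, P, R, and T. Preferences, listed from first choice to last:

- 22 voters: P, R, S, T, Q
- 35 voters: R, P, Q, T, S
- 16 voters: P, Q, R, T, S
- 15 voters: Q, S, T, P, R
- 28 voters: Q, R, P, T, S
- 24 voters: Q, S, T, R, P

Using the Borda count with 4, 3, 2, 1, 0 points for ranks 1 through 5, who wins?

S: 22·2 + 35·0 + 16·0 + 15·3 + 28·0 + 24·3 = 161
Q: 22·0 + 35·2 + 16·3 + 15·4 + 28·4 + 24·4 = 386
P: 22·4 + 35·3 + 16·4 + 15·1 + 28·2 + 24·0 = 328
R: 22·3 + 35·4 + 16·2 + 15·0 + 28·3 + 24·1 = 346
T: 22·1 + 35·1 + 16·1 + 15·2 + 28·1 + 24·2 = 179
Q has the highest Borda score (386).

Q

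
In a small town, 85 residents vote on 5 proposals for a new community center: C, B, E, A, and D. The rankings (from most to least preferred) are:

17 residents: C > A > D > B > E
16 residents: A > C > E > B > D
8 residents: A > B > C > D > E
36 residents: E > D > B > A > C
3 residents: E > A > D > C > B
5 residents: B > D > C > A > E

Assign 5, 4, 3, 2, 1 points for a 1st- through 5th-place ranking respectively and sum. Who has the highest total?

C: 17·5 + 16·4 + 8·3 + 36·1 + 3·2 + 5·3 = 230
B: 17·2 + 16·2 + 8·4 + 36·3 + 3·1 + 5·5 = 234
E: 17·1 + 16·3 + 8·1 + 36·5 + 3·5 + 5·1 = 273
A: 17·4 + 16·5 + 8·5 + 36·2 + 3·4 + 5·2 = 282
D: 17·3 + 16·1 + 8·2 + 36·4 + 3·3 + 5·4 = 256
A has the highest Borda score (282).

A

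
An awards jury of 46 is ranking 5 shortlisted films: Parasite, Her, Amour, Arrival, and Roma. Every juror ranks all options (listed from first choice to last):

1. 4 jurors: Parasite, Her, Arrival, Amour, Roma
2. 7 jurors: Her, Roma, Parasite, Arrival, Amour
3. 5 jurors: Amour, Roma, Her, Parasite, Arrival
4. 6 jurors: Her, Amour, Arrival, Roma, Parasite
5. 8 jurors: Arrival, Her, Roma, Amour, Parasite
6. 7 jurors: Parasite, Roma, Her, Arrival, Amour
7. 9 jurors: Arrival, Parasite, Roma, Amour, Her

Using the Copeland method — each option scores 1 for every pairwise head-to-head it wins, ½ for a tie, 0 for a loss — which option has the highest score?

Her

Parasite: beats Amour; ties Arrival; loses to Her and Roma → score 1.5.
Her: beats Parasite, Amour, Arrival, and Roma → score 4.
Amour: loses to Parasite, Her, Arrival, and Roma → score 0.
Arrival: beats Amour and Roma; ties Parasite; loses to Her → score 2.5.
Roma: beats Parasite and Amour; loses to Her and Arrival → score 2.
Her has the best pairwise record.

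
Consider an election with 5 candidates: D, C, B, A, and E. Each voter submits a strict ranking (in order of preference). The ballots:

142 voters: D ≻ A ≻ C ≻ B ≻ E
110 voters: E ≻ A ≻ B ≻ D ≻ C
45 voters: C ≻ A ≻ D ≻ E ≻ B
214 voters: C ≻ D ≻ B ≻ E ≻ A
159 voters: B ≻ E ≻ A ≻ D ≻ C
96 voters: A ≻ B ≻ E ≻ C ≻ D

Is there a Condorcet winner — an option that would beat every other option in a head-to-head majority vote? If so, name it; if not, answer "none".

Checking pairwise contests:
A beats D 410–356.
D beats C 411–355.
D beats B 401–365.
E beats A 483–283.
D beats E 401–365.
Every option loses at least one head-to-head, so there is no Condorcet winner.

none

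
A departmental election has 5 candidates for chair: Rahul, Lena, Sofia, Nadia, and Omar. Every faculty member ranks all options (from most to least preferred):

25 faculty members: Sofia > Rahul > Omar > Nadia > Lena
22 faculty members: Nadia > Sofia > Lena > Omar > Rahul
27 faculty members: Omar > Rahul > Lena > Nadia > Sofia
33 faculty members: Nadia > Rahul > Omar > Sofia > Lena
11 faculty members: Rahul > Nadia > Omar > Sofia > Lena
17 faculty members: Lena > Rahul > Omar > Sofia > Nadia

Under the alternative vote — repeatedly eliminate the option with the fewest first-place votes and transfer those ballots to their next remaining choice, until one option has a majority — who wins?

Omar

Round 1: Rahul 11, Lena 17, Sofia 25, Nadia 55, Omar 27. Eliminate Rahul.
Round 2: Lena 17, Sofia 25, Nadia 66, Omar 27. Eliminate Lena.
Round 3: Sofia 25, Nadia 66, Omar 44. Eliminate Sofia.
Round 4: Nadia 66, Omar 69. Omar has a majority.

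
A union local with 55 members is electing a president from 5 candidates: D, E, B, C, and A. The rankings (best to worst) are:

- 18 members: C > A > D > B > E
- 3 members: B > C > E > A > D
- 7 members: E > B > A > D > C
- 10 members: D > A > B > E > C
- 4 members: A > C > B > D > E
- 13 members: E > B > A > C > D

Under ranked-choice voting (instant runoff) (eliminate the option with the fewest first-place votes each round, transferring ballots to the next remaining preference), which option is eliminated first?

B

Round 1: D 10, E 20, B 3, C 18, A 4. Eliminate B.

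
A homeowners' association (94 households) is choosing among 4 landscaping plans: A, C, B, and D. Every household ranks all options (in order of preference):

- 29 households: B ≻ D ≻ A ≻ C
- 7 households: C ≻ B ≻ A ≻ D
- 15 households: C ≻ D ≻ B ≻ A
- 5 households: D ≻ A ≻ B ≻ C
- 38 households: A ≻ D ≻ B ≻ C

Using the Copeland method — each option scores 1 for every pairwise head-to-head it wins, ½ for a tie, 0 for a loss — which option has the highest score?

A: beats C; loses to B and D → score 1.
C: loses to A, B, and D → score 0.
B: beats A and C; loses to D → score 2.
D: beats A, C, and B → score 3.
D has the best pairwise record.

D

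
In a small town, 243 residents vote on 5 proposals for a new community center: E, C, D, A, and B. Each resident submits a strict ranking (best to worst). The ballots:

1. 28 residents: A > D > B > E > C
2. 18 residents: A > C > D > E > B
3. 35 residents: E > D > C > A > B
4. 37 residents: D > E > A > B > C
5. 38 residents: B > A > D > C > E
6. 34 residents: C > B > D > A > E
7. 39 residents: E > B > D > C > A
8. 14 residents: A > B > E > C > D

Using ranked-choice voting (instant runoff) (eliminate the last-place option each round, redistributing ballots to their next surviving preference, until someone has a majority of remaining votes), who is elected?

E

Round 1: E 74, C 34, D 37, A 60, B 38. Eliminate C.
Round 2: E 74, D 37, A 60, B 72. Eliminate D.
Round 3: E 111, A 60, B 72. Eliminate A.
Round 4: E 129, B 114. E has a majority.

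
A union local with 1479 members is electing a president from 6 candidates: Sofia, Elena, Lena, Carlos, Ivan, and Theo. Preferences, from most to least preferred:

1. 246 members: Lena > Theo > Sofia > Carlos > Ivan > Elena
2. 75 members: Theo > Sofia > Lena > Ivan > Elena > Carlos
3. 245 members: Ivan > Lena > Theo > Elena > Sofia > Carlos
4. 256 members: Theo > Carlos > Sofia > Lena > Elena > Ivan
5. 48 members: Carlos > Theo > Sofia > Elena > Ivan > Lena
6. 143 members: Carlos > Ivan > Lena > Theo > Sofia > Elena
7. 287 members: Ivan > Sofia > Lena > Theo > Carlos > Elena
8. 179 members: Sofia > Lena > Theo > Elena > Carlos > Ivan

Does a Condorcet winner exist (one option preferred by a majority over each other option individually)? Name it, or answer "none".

none

Checking pairwise contests:
Theo beats Sofia 1013–466.
Sofia beats Elena 1234–245.
Sofia beats Lena 845–634.
Sofia beats Carlos 1032–447.
Sofia beats Ivan 804–675.
Lena beats Theo 1100–379.
Every option loses at least one head-to-head, so there is no Condorcet winner.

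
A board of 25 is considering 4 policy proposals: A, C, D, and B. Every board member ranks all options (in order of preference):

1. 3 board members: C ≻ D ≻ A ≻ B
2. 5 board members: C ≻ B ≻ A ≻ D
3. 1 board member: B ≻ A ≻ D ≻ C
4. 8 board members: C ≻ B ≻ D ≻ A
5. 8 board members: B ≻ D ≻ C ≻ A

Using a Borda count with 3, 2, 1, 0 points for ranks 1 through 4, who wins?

C

A: 3·1 + 5·1 + 1·2 + 8·0 + 8·0 = 10
C: 3·3 + 5·3 + 1·0 + 8·3 + 8·1 = 56
D: 3·2 + 5·0 + 1·1 + 8·1 + 8·2 = 31
B: 3·0 + 5·2 + 1·3 + 8·2 + 8·3 = 53
C has the highest Borda score (56).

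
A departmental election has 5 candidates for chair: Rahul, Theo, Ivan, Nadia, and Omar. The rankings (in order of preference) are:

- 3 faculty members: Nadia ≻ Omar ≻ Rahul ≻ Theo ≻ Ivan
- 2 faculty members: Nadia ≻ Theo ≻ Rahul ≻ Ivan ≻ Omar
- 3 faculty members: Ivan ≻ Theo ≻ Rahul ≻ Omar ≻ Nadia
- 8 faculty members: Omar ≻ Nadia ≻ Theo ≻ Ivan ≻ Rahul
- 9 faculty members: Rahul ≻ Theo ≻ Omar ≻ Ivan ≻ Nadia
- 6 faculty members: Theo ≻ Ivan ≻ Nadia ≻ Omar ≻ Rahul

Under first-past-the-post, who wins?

Rahul

First-place votes: Rahul 9, Theo 6, Ivan 3, Nadia 5, Omar 8.
Rahul has the most first-place votes.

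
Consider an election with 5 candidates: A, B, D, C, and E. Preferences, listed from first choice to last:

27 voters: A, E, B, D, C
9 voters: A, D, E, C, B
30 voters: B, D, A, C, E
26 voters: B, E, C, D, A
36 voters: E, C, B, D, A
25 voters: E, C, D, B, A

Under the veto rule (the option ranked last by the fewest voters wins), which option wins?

D

Last-place votes: A 87, B 9, D 0, C 27, E 30.
D is ranked last by the fewest voters, so D wins.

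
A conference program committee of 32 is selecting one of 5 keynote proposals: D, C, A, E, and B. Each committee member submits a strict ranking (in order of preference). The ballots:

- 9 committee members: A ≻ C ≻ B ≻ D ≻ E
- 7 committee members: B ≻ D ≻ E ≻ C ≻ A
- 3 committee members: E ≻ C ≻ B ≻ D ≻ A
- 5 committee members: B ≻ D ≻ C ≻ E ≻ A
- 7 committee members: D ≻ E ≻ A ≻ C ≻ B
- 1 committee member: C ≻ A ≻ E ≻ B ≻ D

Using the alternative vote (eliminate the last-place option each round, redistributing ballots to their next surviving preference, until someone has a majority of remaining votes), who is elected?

A

Round 1: D 7, C 1, A 9, E 3, B 12. Eliminate C.
Round 2: D 7, A 10, E 3, B 12. Eliminate E.
Round 3: D 7, A 10, B 15. Eliminate D.
Round 4: A 17, B 15. A has a majority.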